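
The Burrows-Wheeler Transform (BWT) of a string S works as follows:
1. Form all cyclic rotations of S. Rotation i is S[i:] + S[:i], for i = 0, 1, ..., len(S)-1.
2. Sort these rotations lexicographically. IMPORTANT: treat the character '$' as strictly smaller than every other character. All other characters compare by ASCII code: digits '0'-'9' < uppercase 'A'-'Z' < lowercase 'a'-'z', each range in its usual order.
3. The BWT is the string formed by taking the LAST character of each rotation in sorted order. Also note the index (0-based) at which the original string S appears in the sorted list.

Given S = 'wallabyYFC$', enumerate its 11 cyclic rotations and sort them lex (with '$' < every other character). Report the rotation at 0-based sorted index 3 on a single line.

Answer: YFC$wallaby

Derivation:
All 11 rotations (rotation i = S[i:]+S[:i]):
  rot[0] = wallabyYFC$
  rot[1] = allabyYFC$w
  rot[2] = llabyYFC$wa
  rot[3] = labyYFC$wal
  rot[4] = abyYFC$wall
  rot[5] = byYFC$walla
  rot[6] = yYFC$wallab
  rot[7] = YFC$wallaby
  rot[8] = FC$wallabyY
  rot[9] = C$wallabyYF
  rot[10] = $wallabyYFC
Sorted (with $ < everything):
  sorted[0] = $wallabyYFC
  sorted[1] = C$wallabyYF
  sorted[2] = FC$wallabyY
  sorted[3] = YFC$wallaby
  sorted[4] = abyYFC$wall
  sorted[5] = allabyYFC$w
  sorted[6] = byYFC$walla
  sorted[7] = labyYFC$wal
  sorted[8] = llabyYFC$wa
  sorted[9] = wallabyYFC$
  sorted[10] = yYFC$wallab
sorted[3] = YFC$wallaby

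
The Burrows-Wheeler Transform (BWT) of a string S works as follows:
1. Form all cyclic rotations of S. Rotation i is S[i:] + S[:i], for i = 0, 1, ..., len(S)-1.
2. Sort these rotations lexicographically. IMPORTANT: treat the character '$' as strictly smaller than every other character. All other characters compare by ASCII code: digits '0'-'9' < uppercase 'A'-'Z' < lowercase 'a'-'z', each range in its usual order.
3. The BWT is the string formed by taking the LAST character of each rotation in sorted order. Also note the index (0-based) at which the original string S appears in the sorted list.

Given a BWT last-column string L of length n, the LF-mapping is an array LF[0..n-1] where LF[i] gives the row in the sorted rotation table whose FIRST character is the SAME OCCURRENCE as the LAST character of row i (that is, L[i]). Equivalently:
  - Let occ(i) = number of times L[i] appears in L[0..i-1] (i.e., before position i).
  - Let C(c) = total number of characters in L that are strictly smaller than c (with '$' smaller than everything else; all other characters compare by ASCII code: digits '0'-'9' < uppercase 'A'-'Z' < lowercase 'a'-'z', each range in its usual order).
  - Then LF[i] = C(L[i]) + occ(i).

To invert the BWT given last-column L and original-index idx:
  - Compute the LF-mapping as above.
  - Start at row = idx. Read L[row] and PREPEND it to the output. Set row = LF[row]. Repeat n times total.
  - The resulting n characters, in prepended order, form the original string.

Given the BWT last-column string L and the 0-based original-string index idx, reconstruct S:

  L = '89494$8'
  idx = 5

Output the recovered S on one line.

LF mapping: 3 5 1 6 2 0 4
Walk LF starting at row 5, prepending L[row]:
  step 1: row=5, L[5]='$', prepend. Next row=LF[5]=0
  step 2: row=0, L[0]='8', prepend. Next row=LF[0]=3
  step 3: row=3, L[3]='9', prepend. Next row=LF[3]=6
  step 4: row=6, L[6]='8', prepend. Next row=LF[6]=4
  step 5: row=4, L[4]='4', prepend. Next row=LF[4]=2
  step 6: row=2, L[2]='4', prepend. Next row=LF[2]=1
  step 7: row=1, L[1]='9', prepend. Next row=LF[1]=5
Reversed output: 944898$

Answer: 944898$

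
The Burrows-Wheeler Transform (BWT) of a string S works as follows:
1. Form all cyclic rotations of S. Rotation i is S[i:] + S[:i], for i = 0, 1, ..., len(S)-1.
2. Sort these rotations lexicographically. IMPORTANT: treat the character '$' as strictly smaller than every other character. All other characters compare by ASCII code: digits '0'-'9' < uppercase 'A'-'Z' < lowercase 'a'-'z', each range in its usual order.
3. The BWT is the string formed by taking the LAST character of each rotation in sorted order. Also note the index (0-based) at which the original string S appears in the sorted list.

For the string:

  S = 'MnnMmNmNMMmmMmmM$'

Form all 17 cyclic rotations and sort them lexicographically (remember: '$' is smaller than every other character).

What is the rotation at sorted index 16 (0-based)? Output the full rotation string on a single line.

Answer: nnMmNmNMMmmMmmM$M

Derivation:
All 17 rotations (rotation i = S[i:]+S[:i]):
  rot[0] = MnnMmNmNMMmmMmmM$
  rot[1] = nnMmNmNMMmmMmmM$M
  rot[2] = nMmNmNMMmmMmmM$Mn
  rot[3] = MmNmNMMmmMmmM$Mnn
  rot[4] = mNmNMMmmMmmM$MnnM
  rot[5] = NmNMMmmMmmM$MnnMm
  rot[6] = mNMMmmMmmM$MnnMmN
  rot[7] = NMMmmMmmM$MnnMmNm
  rot[8] = MMmmMmmM$MnnMmNmN
  rot[9] = MmmMmmM$MnnMmNmNM
  rot[10] = mmMmmM$MnnMmNmNMM
  rot[11] = mMmmM$MnnMmNmNMMm
  rot[12] = MmmM$MnnMmNmNMMmm
  rot[13] = mmM$MnnMmNmNMMmmM
  rot[14] = mM$MnnMmNmNMMmmMm
  rot[15] = M$MnnMmNmNMMmmMmm
  rot[16] = $MnnMmNmNMMmmMmmM
Sorted (with $ < everything):
  sorted[0] = $MnnMmNmNMMmmMmmM
  sorted[1] = M$MnnMmNmNMMmmMmm
  sorted[2] = MMmmMmmM$MnnMmNmN
  sorted[3] = MmNmNMMmmMmmM$Mnn
  sorted[4] = MmmM$MnnMmNmNMMmm
  sorted[5] = MmmMmmM$MnnMmNmNM
  sorted[6] = MnnMmNmNMMmmMmmM$
  sorted[7] = NMMmmMmmM$MnnMmNm
  sorted[8] = NmNMMmmMmmM$MnnMm
  sorted[9] = mM$MnnMmNmNMMmmMm
  sorted[10] = mMmmM$MnnMmNmNMMm
  sorted[11] = mNMMmmMmmM$MnnMmN
  sorted[12] = mNmNMMmmMmmM$MnnM
  sorted[13] = mmM$MnnMmNmNMMmmM
  sorted[14] = mmMmmM$MnnMmNmNMM
  sorted[15] = nMmNmNMMmmMmmM$Mn
  sorted[16] = nnMmNmNMMmmMmmM$M
sorted[16] = nnMmNmNMMmmMmmM$M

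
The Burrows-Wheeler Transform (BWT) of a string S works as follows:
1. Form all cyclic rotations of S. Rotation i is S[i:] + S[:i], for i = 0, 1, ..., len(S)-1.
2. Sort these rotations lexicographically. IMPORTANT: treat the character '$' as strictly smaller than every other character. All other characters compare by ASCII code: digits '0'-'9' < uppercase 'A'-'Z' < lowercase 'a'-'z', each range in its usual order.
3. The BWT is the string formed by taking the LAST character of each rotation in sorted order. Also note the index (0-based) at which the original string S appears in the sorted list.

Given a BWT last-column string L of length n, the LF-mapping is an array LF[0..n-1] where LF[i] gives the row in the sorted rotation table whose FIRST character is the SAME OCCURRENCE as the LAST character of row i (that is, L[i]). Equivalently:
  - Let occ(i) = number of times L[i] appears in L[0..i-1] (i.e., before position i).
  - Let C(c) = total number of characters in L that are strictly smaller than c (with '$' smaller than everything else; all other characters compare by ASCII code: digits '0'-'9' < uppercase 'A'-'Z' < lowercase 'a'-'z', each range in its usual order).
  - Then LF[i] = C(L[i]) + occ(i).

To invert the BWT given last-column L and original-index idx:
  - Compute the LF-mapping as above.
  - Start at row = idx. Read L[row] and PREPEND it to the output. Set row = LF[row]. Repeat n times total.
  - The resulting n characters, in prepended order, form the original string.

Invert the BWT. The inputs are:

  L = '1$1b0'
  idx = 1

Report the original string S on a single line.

LF mapping: 2 0 3 4 1
Walk LF starting at row 1, prepending L[row]:
  step 1: row=1, L[1]='$', prepend. Next row=LF[1]=0
  step 2: row=0, L[0]='1', prepend. Next row=LF[0]=2
  step 3: row=2, L[2]='1', prepend. Next row=LF[2]=3
  step 4: row=3, L[3]='b', prepend. Next row=LF[3]=4
  step 5: row=4, L[4]='0', prepend. Next row=LF[4]=1
Reversed output: 0b11$

Answer: 0b11$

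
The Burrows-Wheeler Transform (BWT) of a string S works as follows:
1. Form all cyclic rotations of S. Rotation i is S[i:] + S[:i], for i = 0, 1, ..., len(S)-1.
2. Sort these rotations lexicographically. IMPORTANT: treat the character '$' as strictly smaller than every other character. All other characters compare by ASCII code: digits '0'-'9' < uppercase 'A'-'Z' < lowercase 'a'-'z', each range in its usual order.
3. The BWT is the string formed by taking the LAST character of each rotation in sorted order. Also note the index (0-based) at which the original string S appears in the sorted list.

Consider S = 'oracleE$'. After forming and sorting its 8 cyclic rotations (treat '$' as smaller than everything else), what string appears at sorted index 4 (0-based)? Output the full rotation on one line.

Answer: eE$oracl

Derivation:
All 8 rotations (rotation i = S[i:]+S[:i]):
  rot[0] = oracleE$
  rot[1] = racleE$o
  rot[2] = acleE$or
  rot[3] = cleE$ora
  rot[4] = leE$orac
  rot[5] = eE$oracl
  rot[6] = E$oracle
  rot[7] = $oracleE
Sorted (with $ < everything):
  sorted[0] = $oracleE
  sorted[1] = E$oracle
  sorted[2] = acleE$or
  sorted[3] = cleE$ora
  sorted[4] = eE$oracl
  sorted[5] = leE$orac
  sorted[6] = oracleE$
  sorted[7] = racleE$o
sorted[4] = eE$oracl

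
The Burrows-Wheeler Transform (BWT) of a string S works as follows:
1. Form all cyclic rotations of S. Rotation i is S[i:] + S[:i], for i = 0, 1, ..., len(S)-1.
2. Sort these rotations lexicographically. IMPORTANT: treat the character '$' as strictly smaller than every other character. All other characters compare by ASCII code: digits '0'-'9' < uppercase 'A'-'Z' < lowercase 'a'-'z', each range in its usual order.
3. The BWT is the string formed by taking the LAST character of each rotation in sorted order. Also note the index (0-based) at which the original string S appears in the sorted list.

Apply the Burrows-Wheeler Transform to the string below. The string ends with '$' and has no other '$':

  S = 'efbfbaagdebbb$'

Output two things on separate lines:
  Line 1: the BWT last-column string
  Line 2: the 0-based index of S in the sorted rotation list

All 14 rotations (rotation i = S[i:]+S[:i]):
  rot[0] = efbfbaagdebbb$
  rot[1] = fbfbaagdebbb$e
  rot[2] = bfbaagdebbb$ef
  rot[3] = fbaagdebbb$efb
  rot[4] = baagdebbb$efbf
  rot[5] = aagdebbb$efbfb
  rot[6] = agdebbb$efbfba
  rot[7] = gdebbb$efbfbaa
  rot[8] = debbb$efbfbaag
  rot[9] = ebbb$efbfbaagd
  rot[10] = bbb$efbfbaagde
  rot[11] = bb$efbfbaagdeb
  rot[12] = b$efbfbaagdebb
  rot[13] = $efbfbaagdebbb
Sorted (with $ < everything):
  sorted[0] = $efbfbaagdebbb  (last char: 'b')
  sorted[1] = aagdebbb$efbfb  (last char: 'b')
  sorted[2] = agdebbb$efbfba  (last char: 'a')
  sorted[3] = b$efbfbaagdebb  (last char: 'b')
  sorted[4] = baagdebbb$efbf  (last char: 'f')
  sorted[5] = bb$efbfbaagdeb  (last char: 'b')
  sorted[6] = bbb$efbfbaagde  (last char: 'e')
  sorted[7] = bfbaagdebbb$ef  (last char: 'f')
  sorted[8] = debbb$efbfbaag  (last char: 'g')
  sorted[9] = ebbb$efbfbaagd  (last char: 'd')
  sorted[10] = efbfbaagdebbb$  (last char: '$')
  sorted[11] = fbaagdebbb$efb  (last char: 'b')
  sorted[12] = fbfbaagdebbb$e  (last char: 'e')
  sorted[13] = gdebbb$efbfbaa  (last char: 'a')
Last column: bbabfbefgd$bea
Original string S is at sorted index 10

Answer: bbabfbefgd$bea
10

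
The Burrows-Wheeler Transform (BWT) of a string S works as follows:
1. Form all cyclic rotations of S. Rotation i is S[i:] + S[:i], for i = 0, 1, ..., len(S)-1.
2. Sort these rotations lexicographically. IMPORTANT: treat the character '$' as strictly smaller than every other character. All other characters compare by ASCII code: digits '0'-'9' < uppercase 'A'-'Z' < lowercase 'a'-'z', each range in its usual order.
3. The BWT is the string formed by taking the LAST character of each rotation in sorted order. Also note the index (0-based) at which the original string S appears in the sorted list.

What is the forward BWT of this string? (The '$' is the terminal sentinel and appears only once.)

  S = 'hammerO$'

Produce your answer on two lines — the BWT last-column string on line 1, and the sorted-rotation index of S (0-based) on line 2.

All 8 rotations (rotation i = S[i:]+S[:i]):
  rot[0] = hammerO$
  rot[1] = ammerO$h
  rot[2] = mmerO$ha
  rot[3] = merO$ham
  rot[4] = erO$hamm
  rot[5] = rO$hamme
  rot[6] = O$hammer
  rot[7] = $hammerO
Sorted (with $ < everything):
  sorted[0] = $hammerO  (last char: 'O')
  sorted[1] = O$hammer  (last char: 'r')
  sorted[2] = ammerO$h  (last char: 'h')
  sorted[3] = erO$hamm  (last char: 'm')
  sorted[4] = hammerO$  (last char: '$')
  sorted[5] = merO$ham  (last char: 'm')
  sorted[6] = mmerO$ha  (last char: 'a')
  sorted[7] = rO$hamme  (last char: 'e')
Last column: Orhm$mae
Original string S is at sorted index 4

Answer: Orhm$mae
4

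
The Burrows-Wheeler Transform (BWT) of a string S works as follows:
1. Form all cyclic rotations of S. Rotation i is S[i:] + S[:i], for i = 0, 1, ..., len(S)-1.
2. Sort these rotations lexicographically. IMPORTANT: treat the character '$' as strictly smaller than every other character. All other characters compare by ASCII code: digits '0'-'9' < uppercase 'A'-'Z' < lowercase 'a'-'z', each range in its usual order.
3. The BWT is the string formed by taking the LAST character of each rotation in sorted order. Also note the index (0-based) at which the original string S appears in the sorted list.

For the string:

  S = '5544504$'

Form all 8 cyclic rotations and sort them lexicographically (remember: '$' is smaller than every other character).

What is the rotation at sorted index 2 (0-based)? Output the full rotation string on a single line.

Answer: 4$554450

Derivation:
All 8 rotations (rotation i = S[i:]+S[:i]):
  rot[0] = 5544504$
  rot[1] = 544504$5
  rot[2] = 44504$55
  rot[3] = 4504$554
  rot[4] = 504$5544
  rot[5] = 04$55445
  rot[6] = 4$554450
  rot[7] = $5544504
Sorted (with $ < everything):
  sorted[0] = $5544504
  sorted[1] = 04$55445
  sorted[2] = 4$554450
  sorted[3] = 44504$55
  sorted[4] = 4504$554
  sorted[5] = 504$5544
  sorted[6] = 544504$5
  sorted[7] = 5544504$
sorted[2] = 4$554450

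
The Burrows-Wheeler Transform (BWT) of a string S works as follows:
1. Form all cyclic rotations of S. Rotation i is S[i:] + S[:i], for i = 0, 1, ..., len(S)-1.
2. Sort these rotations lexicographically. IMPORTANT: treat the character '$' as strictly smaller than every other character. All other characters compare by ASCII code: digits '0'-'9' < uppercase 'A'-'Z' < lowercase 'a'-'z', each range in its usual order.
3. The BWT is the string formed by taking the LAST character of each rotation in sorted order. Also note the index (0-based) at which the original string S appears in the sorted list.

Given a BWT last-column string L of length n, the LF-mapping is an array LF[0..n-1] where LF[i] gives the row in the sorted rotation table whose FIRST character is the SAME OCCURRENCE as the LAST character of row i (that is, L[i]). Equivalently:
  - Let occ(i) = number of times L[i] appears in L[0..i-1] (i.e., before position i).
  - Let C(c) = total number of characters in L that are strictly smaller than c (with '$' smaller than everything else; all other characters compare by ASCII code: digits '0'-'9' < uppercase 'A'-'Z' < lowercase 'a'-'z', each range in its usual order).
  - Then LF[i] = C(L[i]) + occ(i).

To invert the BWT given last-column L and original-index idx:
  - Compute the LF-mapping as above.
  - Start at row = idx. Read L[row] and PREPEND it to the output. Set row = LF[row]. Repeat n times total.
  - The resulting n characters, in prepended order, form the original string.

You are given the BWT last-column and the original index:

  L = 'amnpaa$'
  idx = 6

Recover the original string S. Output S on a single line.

Answer: panama$

Derivation:
LF mapping: 1 4 5 6 2 3 0
Walk LF starting at row 6, prepending L[row]:
  step 1: row=6, L[6]='$', prepend. Next row=LF[6]=0
  step 2: row=0, L[0]='a', prepend. Next row=LF[0]=1
  step 3: row=1, L[1]='m', prepend. Next row=LF[1]=4
  step 4: row=4, L[4]='a', prepend. Next row=LF[4]=2
  step 5: row=2, L[2]='n', prepend. Next row=LF[2]=5
  step 6: row=5, L[5]='a', prepend. Next row=LF[5]=3
  step 7: row=3, L[3]='p', prepend. Next row=LF[3]=6
Reversed output: panama$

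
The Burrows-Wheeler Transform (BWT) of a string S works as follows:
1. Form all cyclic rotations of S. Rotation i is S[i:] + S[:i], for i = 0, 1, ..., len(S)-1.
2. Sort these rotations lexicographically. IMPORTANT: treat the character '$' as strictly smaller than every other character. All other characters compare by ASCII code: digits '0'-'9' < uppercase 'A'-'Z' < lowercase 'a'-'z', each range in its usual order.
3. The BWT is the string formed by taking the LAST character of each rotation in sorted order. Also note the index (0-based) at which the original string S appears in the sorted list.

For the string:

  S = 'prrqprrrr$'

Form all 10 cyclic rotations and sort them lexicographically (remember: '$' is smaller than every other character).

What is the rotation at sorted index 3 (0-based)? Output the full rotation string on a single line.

All 10 rotations (rotation i = S[i:]+S[:i]):
  rot[0] = prrqprrrr$
  rot[1] = rrqprrrr$p
  rot[2] = rqprrrr$pr
  rot[3] = qprrrr$prr
  rot[4] = prrrr$prrq
  rot[5] = rrrr$prrqp
  rot[6] = rrr$prrqpr
  rot[7] = rr$prrqprr
  rot[8] = r$prrqprrr
  rot[9] = $prrqprrrr
Sorted (with $ < everything):
  sorted[0] = $prrqprrrr
  sorted[1] = prrqprrrr$
  sorted[2] = prrrr$prrq
  sorted[3] = qprrrr$prr
  sorted[4] = r$prrqprrr
  sorted[5] = rqprrrr$pr
  sorted[6] = rr$prrqprr
  sorted[7] = rrqprrrr$p
  sorted[8] = rrr$prrqpr
  sorted[9] = rrrr$prrqp
sorted[3] = qprrrr$prr

Answer: qprrrr$prr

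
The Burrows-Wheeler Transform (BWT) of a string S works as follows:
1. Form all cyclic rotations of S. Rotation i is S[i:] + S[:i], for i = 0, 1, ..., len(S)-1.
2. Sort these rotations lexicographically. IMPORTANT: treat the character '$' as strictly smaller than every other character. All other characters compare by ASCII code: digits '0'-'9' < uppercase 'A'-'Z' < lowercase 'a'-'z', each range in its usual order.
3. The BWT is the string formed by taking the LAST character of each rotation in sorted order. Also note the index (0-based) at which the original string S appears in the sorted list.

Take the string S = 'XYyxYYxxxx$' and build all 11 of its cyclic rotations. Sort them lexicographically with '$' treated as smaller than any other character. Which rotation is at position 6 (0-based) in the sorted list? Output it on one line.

Answer: xYYxxxx$XYy

Derivation:
All 11 rotations (rotation i = S[i:]+S[:i]):
  rot[0] = XYyxYYxxxx$
  rot[1] = YyxYYxxxx$X
  rot[2] = yxYYxxxx$XY
  rot[3] = xYYxxxx$XYy
  rot[4] = YYxxxx$XYyx
  rot[5] = Yxxxx$XYyxY
  rot[6] = xxxx$XYyxYY
  rot[7] = xxx$XYyxYYx
  rot[8] = xx$XYyxYYxx
  rot[9] = x$XYyxYYxxx
  rot[10] = $XYyxYYxxxx
Sorted (with $ < everything):
  sorted[0] = $XYyxYYxxxx
  sorted[1] = XYyxYYxxxx$
  sorted[2] = YYxxxx$XYyx
  sorted[3] = Yxxxx$XYyxY
  sorted[4] = YyxYYxxxx$X
  sorted[5] = x$XYyxYYxxx
  sorted[6] = xYYxxxx$XYy
  sorted[7] = xx$XYyxYYxx
  sorted[8] = xxx$XYyxYYx
  sorted[9] = xxxx$XYyxYY
  sorted[10] = yxYYxxxx$XY
sorted[6] = xYYxxxx$XYy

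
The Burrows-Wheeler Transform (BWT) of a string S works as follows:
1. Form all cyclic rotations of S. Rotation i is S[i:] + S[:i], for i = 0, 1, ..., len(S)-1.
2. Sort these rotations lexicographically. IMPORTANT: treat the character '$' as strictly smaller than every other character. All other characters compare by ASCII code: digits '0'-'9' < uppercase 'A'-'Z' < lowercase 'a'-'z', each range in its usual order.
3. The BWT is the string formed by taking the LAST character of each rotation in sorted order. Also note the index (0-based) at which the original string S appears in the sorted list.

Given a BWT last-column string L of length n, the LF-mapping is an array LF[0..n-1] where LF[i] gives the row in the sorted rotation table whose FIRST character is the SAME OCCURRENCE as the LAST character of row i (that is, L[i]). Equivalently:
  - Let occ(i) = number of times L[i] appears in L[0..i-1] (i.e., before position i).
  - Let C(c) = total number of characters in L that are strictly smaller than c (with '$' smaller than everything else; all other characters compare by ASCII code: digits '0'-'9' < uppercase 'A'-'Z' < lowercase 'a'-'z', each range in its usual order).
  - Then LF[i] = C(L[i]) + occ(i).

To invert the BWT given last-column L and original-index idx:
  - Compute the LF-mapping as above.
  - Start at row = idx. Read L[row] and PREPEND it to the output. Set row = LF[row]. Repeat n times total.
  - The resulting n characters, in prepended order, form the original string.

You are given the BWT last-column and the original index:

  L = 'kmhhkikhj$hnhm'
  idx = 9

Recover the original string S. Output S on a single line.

Answer: khkihmnmhhhjk$

Derivation:
LF mapping: 8 11 1 2 9 6 10 3 7 0 4 13 5 12
Walk LF starting at row 9, prepending L[row]:
  step 1: row=9, L[9]='$', prepend. Next row=LF[9]=0
  step 2: row=0, L[0]='k', prepend. Next row=LF[0]=8
  step 3: row=8, L[8]='j', prepend. Next row=LF[8]=7
  step 4: row=7, L[7]='h', prepend. Next row=LF[7]=3
  step 5: row=3, L[3]='h', prepend. Next row=LF[3]=2
  step 6: row=2, L[2]='h', prepend. Next row=LF[2]=1
  step 7: row=1, L[1]='m', prepend. Next row=LF[1]=11
  step 8: row=11, L[11]='n', prepend. Next row=LF[11]=13
  step 9: row=13, L[13]='m', prepend. Next row=LF[13]=12
  step 10: row=12, L[12]='h', prepend. Next row=LF[12]=5
  step 11: row=5, L[5]='i', prepend. Next row=LF[5]=6
  step 12: row=6, L[6]='k', prepend. Next row=LF[6]=10
  step 13: row=10, L[10]='h', prepend. Next row=LF[10]=4
  step 14: row=4, L[4]='k', prepend. Next row=LF[4]=9
Reversed output: khkihmnmhhhjk$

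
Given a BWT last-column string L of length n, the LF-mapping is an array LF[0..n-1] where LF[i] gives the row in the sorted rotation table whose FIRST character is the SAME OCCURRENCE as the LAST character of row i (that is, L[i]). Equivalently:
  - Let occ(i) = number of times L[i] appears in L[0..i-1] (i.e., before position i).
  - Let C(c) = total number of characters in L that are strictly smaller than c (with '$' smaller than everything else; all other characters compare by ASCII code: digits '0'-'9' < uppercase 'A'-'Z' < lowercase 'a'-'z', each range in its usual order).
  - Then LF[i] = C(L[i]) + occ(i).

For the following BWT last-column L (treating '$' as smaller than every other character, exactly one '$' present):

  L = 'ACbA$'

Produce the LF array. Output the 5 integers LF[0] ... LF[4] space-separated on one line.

Answer: 1 3 4 2 0

Derivation:
Char counts: '$':1, 'A':2, 'C':1, 'b':1
C (first-col start): C('$')=0, C('A')=1, C('C')=3, C('b')=4
L[0]='A': occ=0, LF[0]=C('A')+0=1+0=1
L[1]='C': occ=0, LF[1]=C('C')+0=3+0=3
L[2]='b': occ=0, LF[2]=C('b')+0=4+0=4
L[3]='A': occ=1, LF[3]=C('A')+1=1+1=2
L[4]='$': occ=0, LF[4]=C('$')+0=0+0=0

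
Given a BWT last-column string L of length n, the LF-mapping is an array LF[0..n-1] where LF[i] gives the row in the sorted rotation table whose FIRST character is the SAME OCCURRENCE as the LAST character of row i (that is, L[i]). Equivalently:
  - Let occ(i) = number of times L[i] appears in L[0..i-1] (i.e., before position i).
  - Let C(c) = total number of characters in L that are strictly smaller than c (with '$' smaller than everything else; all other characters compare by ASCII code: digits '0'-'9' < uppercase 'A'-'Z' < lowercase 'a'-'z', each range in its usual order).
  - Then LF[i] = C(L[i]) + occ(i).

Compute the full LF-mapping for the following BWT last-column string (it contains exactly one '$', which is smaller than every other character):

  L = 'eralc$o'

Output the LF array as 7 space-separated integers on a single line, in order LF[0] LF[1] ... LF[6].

Char counts: '$':1, 'a':1, 'c':1, 'e':1, 'l':1, 'o':1, 'r':1
C (first-col start): C('$')=0, C('a')=1, C('c')=2, C('e')=3, C('l')=4, C('o')=5, C('r')=6
L[0]='e': occ=0, LF[0]=C('e')+0=3+0=3
L[1]='r': occ=0, LF[1]=C('r')+0=6+0=6
L[2]='a': occ=0, LF[2]=C('a')+0=1+0=1
L[3]='l': occ=0, LF[3]=C('l')+0=4+0=4
L[4]='c': occ=0, LF[4]=C('c')+0=2+0=2
L[5]='$': occ=0, LF[5]=C('$')+0=0+0=0
L[6]='o': occ=0, LF[6]=C('o')+0=5+0=5

Answer: 3 6 1 4 2 0 5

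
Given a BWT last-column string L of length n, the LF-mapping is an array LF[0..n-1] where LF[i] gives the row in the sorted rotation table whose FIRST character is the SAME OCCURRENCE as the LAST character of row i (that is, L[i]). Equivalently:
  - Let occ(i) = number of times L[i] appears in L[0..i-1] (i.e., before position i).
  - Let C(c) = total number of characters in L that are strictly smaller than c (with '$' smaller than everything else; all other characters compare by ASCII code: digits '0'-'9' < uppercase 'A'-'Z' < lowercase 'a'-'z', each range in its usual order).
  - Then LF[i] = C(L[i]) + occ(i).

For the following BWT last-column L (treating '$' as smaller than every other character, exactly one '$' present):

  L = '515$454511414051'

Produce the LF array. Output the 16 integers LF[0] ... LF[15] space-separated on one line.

Char counts: '$':1, '0':1, '1':5, '4':4, '5':5
C (first-col start): C('$')=0, C('0')=1, C('1')=2, C('4')=7, C('5')=11
L[0]='5': occ=0, LF[0]=C('5')+0=11+0=11
L[1]='1': occ=0, LF[1]=C('1')+0=2+0=2
L[2]='5': occ=1, LF[2]=C('5')+1=11+1=12
L[3]='$': occ=0, LF[3]=C('$')+0=0+0=0
L[4]='4': occ=0, LF[4]=C('4')+0=7+0=7
L[5]='5': occ=2, LF[5]=C('5')+2=11+2=13
L[6]='4': occ=1, LF[6]=C('4')+1=7+1=8
L[7]='5': occ=3, LF[7]=C('5')+3=11+3=14
L[8]='1': occ=1, LF[8]=C('1')+1=2+1=3
L[9]='1': occ=2, LF[9]=C('1')+2=2+2=4
L[10]='4': occ=2, LF[10]=C('4')+2=7+2=9
L[11]='1': occ=3, LF[11]=C('1')+3=2+3=5
L[12]='4': occ=3, LF[12]=C('4')+3=7+3=10
L[13]='0': occ=0, LF[13]=C('0')+0=1+0=1
L[14]='5': occ=4, LF[14]=C('5')+4=11+4=15
L[15]='1': occ=4, LF[15]=C('1')+4=2+4=6

Answer: 11 2 12 0 7 13 8 14 3 4 9 5 10 1 15 6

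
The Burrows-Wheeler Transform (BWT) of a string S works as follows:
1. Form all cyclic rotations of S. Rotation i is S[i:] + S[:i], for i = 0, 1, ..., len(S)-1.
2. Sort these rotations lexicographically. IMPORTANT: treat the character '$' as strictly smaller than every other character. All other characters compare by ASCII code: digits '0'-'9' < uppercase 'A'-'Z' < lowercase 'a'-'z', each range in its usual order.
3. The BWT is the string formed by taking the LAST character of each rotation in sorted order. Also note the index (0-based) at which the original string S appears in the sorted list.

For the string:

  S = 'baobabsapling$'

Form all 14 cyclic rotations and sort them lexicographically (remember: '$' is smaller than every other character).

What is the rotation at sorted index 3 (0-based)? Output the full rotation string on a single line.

All 14 rotations (rotation i = S[i:]+S[:i]):
  rot[0] = baobabsapling$
  rot[1] = aobabsapling$b
  rot[2] = obabsapling$ba
  rot[3] = babsapling$bao
  rot[4] = absapling$baob
  rot[5] = bsapling$baoba
  rot[6] = sapling$baobab
  rot[7] = apling$baobabs
  rot[8] = pling$baobabsa
  rot[9] = ling$baobabsap
  rot[10] = ing$baobabsapl
  rot[11] = ng$baobabsapli
  rot[12] = g$baobabsaplin
  rot[13] = $baobabsapling
Sorted (with $ < everything):
  sorted[0] = $baobabsapling
  sorted[1] = absapling$baob
  sorted[2] = aobabsapling$b
  sorted[3] = apling$baobabs
  sorted[4] = babsapling$bao
  sorted[5] = baobabsapling$
  sorted[6] = bsapling$baoba
  sorted[7] = g$baobabsaplin
  sorted[8] = ing$baobabsapl
  sorted[9] = ling$baobabsap
  sorted[10] = ng$baobabsapli
  sorted[11] = obabsapling$ba
  sorted[12] = pling$baobabsa
  sorted[13] = sapling$baobab
sorted[3] = apling$baobabs

Answer: apling$baobabs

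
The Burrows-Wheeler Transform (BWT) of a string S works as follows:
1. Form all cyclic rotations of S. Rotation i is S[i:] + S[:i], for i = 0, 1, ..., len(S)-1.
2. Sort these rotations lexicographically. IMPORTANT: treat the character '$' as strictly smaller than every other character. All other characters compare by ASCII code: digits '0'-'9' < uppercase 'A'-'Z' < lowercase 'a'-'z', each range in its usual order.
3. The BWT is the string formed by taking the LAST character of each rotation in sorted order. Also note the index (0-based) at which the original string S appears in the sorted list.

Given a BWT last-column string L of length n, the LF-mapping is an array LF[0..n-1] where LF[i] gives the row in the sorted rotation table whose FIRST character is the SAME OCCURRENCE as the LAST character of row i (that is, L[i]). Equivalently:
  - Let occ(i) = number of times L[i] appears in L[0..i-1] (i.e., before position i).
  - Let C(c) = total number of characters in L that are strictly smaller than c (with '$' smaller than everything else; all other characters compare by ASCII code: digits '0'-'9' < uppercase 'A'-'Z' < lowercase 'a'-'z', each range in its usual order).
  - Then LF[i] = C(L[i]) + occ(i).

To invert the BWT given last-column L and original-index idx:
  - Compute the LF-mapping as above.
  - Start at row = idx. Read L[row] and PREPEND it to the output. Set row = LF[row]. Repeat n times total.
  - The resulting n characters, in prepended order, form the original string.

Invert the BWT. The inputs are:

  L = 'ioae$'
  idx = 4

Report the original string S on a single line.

Answer: oaei$

Derivation:
LF mapping: 3 4 1 2 0
Walk LF starting at row 4, prepending L[row]:
  step 1: row=4, L[4]='$', prepend. Next row=LF[4]=0
  step 2: row=0, L[0]='i', prepend. Next row=LF[0]=3
  step 3: row=3, L[3]='e', prepend. Next row=LF[3]=2
  step 4: row=2, L[2]='a', prepend. Next row=LF[2]=1
  step 5: row=1, L[1]='o', prepend. Next row=LF[1]=4
Reversed output: oaei$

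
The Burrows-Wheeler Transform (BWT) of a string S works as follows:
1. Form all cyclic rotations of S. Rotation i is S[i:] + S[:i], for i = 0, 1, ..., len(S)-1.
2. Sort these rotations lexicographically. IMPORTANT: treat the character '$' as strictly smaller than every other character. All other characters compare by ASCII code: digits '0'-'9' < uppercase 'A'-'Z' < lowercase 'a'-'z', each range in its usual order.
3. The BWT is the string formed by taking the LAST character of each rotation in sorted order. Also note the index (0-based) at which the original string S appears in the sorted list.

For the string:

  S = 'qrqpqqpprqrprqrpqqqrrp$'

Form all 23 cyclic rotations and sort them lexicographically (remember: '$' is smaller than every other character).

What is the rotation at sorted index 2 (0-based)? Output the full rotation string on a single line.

Answer: pprqrprqrpqqqrrp$qrqpqq

Derivation:
All 23 rotations (rotation i = S[i:]+S[:i]):
  rot[0] = qrqpqqpprqrprqrpqqqrrp$
  rot[1] = rqpqqpprqrprqrpqqqrrp$q
  rot[2] = qpqqpprqrprqrpqqqrrp$qr
  rot[3] = pqqpprqrprqrpqqqrrp$qrq
  rot[4] = qqpprqrprqrpqqqrrp$qrqp
  rot[5] = qpprqrprqrpqqqrrp$qrqpq
  rot[6] = pprqrprqrpqqqrrp$qrqpqq
  rot[7] = prqrprqrpqqqrrp$qrqpqqp
  rot[8] = rqrprqrpqqqrrp$qrqpqqpp
  rot[9] = qrprqrpqqqrrp$qrqpqqppr
  rot[10] = rprqrpqqqrrp$qrqpqqpprq
  rot[11] = prqrpqqqrrp$qrqpqqpprqr
  rot[12] = rqrpqqqrrp$qrqpqqpprqrp
  rot[13] = qrpqqqrrp$qrqpqqpprqrpr
  rot[14] = rpqqqrrp$qrqpqqpprqrprq
  rot[15] = pqqqrrp$qrqpqqpprqrprqr
  rot[16] = qqqrrp$qrqpqqpprqrprqrp
  rot[17] = qqrrp$qrqpqqpprqrprqrpq
  rot[18] = qrrp$qrqpqqpprqrprqrpqq
  rot[19] = rrp$qrqpqqpprqrprqrpqqq
  rot[20] = rp$qrqpqqpprqrprqrpqqqr
  rot[21] = p$qrqpqqpprqrprqrpqqqrr
  rot[22] = $qrqpqqpprqrprqrpqqqrrp
Sorted (with $ < everything):
  sorted[0] = $qrqpqqpprqrprqrpqqqrrp
  sorted[1] = p$qrqpqqpprqrprqrpqqqrr
  sorted[2] = pprqrprqrpqqqrrp$qrqpqq
  sorted[3] = pqqpprqrprqrpqqqrrp$qrq
  sorted[4] = pqqqrrp$qrqpqqpprqrprqr
  sorted[5] = prqrpqqqrrp$qrqpqqpprqr
  sorted[6] = prqrprqrpqqqrrp$qrqpqqp
  sorted[7] = qpprqrprqrpqqqrrp$qrqpq
  sorted[8] = qpqqpprqrprqrpqqqrrp$qr
  sorted[9] = qqpprqrprqrpqqqrrp$qrqp
  sorted[10] = qqqrrp$qrqpqqpprqrprqrp
  sorted[11] = qqrrp$qrqpqqpprqrprqrpq
  sorted[12] = qrpqqqrrp$qrqpqqpprqrpr
  sorted[13] = qrprqrpqqqrrp$qrqpqqppr
  sorted[14] = qrqpqqpprqrprqrpqqqrrp$
  sorted[15] = qrrp$qrqpqqpprqrprqrpqq
  sorted[16] = rp$qrqpqqpprqrprqrpqqqr
  sorted[17] = rpqqqrrp$qrqpqqpprqrprq
  sorted[18] = rprqrpqqqrrp$qrqpqqpprq
  sorted[19] = rqpqqpprqrprqrpqqqrrp$q
  sorted[20] = rqrpqqqrrp$qrqpqqpprqrp
  sorted[21] = rqrprqrpqqqrrp$qrqpqqpp
  sorted[22] = rrp$qrqpqqpprqrprqrpqqq
sorted[2] = pprqrprqrpqqqrrp$qrqpqq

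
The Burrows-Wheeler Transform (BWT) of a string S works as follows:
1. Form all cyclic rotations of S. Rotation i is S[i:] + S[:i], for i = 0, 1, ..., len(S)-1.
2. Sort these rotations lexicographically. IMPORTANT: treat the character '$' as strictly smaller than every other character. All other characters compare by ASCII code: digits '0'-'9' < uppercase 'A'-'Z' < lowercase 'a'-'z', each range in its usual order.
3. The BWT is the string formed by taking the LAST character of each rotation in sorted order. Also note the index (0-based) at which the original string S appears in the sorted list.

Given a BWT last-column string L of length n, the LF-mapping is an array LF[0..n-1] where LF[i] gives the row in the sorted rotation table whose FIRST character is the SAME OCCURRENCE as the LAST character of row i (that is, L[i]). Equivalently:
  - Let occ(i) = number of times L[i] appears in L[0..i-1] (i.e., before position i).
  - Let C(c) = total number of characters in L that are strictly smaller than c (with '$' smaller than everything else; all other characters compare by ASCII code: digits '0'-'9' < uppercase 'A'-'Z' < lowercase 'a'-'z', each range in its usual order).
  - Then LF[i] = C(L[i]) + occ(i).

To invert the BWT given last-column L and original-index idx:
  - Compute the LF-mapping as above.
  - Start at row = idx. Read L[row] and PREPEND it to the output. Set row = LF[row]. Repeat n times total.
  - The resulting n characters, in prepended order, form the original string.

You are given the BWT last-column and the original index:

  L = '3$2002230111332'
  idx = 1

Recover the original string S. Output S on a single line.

LF mapping: 11 0 7 1 2 8 9 12 3 4 5 6 13 14 10
Walk LF starting at row 1, prepending L[row]:
  step 1: row=1, L[1]='$', prepend. Next row=LF[1]=0
  step 2: row=0, L[0]='3', prepend. Next row=LF[0]=11
  step 3: row=11, L[11]='1', prepend. Next row=LF[11]=6
  step 4: row=6, L[6]='2', prepend. Next row=LF[6]=9
  step 5: row=9, L[9]='1', prepend. Next row=LF[9]=4
  step 6: row=4, L[4]='0', prepend. Next row=LF[4]=2
  step 7: row=2, L[2]='2', prepend. Next row=LF[2]=7
  step 8: row=7, L[7]='3', prepend. Next row=LF[7]=12
  step 9: row=12, L[12]='3', prepend. Next row=LF[12]=13
  step 10: row=13, L[13]='3', prepend. Next row=LF[13]=14
  step 11: row=14, L[14]='2', prepend. Next row=LF[14]=10
  step 12: row=10, L[10]='1', prepend. Next row=LF[10]=5
  step 13: row=5, L[5]='2', prepend. Next row=LF[5]=8
  step 14: row=8, L[8]='0', prepend. Next row=LF[8]=3
  step 15: row=3, L[3]='0', prepend. Next row=LF[3]=1
Reversed output: 00212333201213$

Answer: 00212333201213$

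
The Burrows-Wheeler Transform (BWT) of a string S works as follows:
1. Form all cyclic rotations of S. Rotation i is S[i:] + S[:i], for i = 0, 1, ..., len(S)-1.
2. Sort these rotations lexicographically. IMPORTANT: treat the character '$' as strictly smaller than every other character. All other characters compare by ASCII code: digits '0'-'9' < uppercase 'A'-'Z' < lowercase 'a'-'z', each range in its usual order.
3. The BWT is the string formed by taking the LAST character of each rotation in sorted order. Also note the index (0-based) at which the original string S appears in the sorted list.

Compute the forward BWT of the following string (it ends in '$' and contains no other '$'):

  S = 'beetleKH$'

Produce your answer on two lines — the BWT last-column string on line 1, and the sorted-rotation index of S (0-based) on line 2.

All 9 rotations (rotation i = S[i:]+S[:i]):
  rot[0] = beetleKH$
  rot[1] = eetleKH$b
  rot[2] = etleKH$be
  rot[3] = tleKH$bee
  rot[4] = leKH$beet
  rot[5] = eKH$beetl
  rot[6] = KH$beetle
  rot[7] = H$beetleK
  rot[8] = $beetleKH
Sorted (with $ < everything):
  sorted[0] = $beetleKH  (last char: 'H')
  sorted[1] = H$beetleK  (last char: 'K')
  sorted[2] = KH$beetle  (last char: 'e')
  sorted[3] = beetleKH$  (last char: '$')
  sorted[4] = eKH$beetl  (last char: 'l')
  sorted[5] = eetleKH$b  (last char: 'b')
  sorted[6] = etleKH$be  (last char: 'e')
  sorted[7] = leKH$beet  (last char: 't')
  sorted[8] = tleKH$bee  (last char: 'e')
Last column: HKe$lbete
Original string S is at sorted index 3

Answer: HKe$lbete
3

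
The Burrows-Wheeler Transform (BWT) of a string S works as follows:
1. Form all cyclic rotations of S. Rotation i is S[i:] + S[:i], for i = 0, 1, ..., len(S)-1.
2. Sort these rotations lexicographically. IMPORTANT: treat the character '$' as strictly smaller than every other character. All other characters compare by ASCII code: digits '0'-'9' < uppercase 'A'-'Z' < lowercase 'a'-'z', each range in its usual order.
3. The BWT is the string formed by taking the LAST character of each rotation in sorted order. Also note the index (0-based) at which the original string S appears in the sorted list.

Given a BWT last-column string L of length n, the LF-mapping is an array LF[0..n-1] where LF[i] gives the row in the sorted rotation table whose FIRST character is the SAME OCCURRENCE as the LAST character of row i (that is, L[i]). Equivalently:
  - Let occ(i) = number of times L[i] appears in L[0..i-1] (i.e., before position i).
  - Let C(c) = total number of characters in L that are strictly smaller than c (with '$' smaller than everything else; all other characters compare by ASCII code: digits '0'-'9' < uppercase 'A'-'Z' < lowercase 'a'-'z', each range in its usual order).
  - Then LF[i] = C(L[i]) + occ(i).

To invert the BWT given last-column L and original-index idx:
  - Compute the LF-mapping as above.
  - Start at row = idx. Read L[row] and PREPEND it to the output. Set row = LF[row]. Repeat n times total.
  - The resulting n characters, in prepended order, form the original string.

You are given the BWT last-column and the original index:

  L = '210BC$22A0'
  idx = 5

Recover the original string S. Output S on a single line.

LF mapping: 4 3 1 8 9 0 5 6 7 2
Walk LF starting at row 5, prepending L[row]:
  step 1: row=5, L[5]='$', prepend. Next row=LF[5]=0
  step 2: row=0, L[0]='2', prepend. Next row=LF[0]=4
  step 3: row=4, L[4]='C', prepend. Next row=LF[4]=9
  step 4: row=9, L[9]='0', prepend. Next row=LF[9]=2
  step 5: row=2, L[2]='0', prepend. Next row=LF[2]=1
  step 6: row=1, L[1]='1', prepend. Next row=LF[1]=3
  step 7: row=3, L[3]='B', prepend. Next row=LF[3]=8
  step 8: row=8, L[8]='A', prepend. Next row=LF[8]=7
  step 9: row=7, L[7]='2', prepend. Next row=LF[7]=6
  step 10: row=6, L[6]='2', prepend. Next row=LF[6]=5
Reversed output: 22AB100C2$

Answer: 22AB100C2$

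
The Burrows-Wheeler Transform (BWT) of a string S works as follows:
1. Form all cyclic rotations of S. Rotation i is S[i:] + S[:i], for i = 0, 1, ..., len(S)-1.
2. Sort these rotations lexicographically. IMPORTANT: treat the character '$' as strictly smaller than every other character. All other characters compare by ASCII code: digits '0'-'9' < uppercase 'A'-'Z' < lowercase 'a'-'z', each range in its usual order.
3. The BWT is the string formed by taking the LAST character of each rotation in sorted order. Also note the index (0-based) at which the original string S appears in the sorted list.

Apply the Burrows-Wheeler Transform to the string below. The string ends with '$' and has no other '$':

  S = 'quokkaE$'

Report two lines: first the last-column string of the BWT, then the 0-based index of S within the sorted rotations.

All 8 rotations (rotation i = S[i:]+S[:i]):
  rot[0] = quokkaE$
  rot[1] = uokkaE$q
  rot[2] = okkaE$qu
  rot[3] = kkaE$quo
  rot[4] = kaE$quok
  rot[5] = aE$quokk
  rot[6] = E$quokka
  rot[7] = $quokkaE
Sorted (with $ < everything):
  sorted[0] = $quokkaE  (last char: 'E')
  sorted[1] = E$quokka  (last char: 'a')
  sorted[2] = aE$quokk  (last char: 'k')
  sorted[3] = kaE$quok  (last char: 'k')
  sorted[4] = kkaE$quo  (last char: 'o')
  sorted[5] = okkaE$qu  (last char: 'u')
  sorted[6] = quokkaE$  (last char: '$')
  sorted[7] = uokkaE$q  (last char: 'q')
Last column: Eakkou$q
Original string S is at sorted index 6

Answer: Eakkou$q
6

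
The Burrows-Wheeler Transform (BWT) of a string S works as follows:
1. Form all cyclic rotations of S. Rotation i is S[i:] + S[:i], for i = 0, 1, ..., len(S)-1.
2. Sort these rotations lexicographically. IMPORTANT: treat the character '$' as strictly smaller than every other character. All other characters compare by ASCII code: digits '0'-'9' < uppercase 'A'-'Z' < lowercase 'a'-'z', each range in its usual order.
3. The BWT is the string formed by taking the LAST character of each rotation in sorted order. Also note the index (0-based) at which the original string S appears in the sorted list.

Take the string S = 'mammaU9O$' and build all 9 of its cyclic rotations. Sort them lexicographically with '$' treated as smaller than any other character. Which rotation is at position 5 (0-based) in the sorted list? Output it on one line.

Answer: ammaU9O$m

Derivation:
All 9 rotations (rotation i = S[i:]+S[:i]):
  rot[0] = mammaU9O$
  rot[1] = ammaU9O$m
  rot[2] = mmaU9O$ma
  rot[3] = maU9O$mam
  rot[4] = aU9O$mamm
  rot[5] = U9O$mamma
  rot[6] = 9O$mammaU
  rot[7] = O$mammaU9
  rot[8] = $mammaU9O
Sorted (with $ < everything):
  sorted[0] = $mammaU9O
  sorted[1] = 9O$mammaU
  sorted[2] = O$mammaU9
  sorted[3] = U9O$mamma
  sorted[4] = aU9O$mamm
  sorted[5] = ammaU9O$m
  sorted[6] = maU9O$mam
  sorted[7] = mammaU9O$
  sorted[8] = mmaU9O$ma
sorted[5] = ammaU9O$m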